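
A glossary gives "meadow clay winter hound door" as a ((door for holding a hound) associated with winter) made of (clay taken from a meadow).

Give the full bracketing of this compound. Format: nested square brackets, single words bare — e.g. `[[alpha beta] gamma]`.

[[meadow clay] [winter [hound door]]]

At the top level: head "door" (specifically "winter hound door"); modifier "meadow clay".
"meadow clay" → head "clay", modifier "meadow".
"winter hound door" → head "door" (specifically "hound door"), modifier "winter".
"hound door" → head "door", modifier "hound".
So the structure is [[meadow clay] [winter [hound door]]].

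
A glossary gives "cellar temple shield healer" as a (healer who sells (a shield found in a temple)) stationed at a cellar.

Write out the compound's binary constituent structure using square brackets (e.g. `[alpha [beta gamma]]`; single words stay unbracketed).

At the top level: head "healer" (specifically "temple shield healer"); modifier "cellar".
Inside "temple shield healer": head "healer", modifier "temple shield".
Inside "temple shield": head "shield", modifier "temple".
Putting it together: [cellar [[temple shield] healer]].

[cellar [[temple shield] healer]]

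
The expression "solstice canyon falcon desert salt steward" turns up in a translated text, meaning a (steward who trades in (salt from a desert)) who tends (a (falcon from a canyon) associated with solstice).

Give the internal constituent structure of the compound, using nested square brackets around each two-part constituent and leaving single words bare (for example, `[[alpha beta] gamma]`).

[[solstice [canyon falcon]] [[desert salt] steward]]

At the top level: head "steward" (specifically "desert salt steward"); modifier "solstice canyon falcon".
Within "solstice canyon falcon", the head is "falcon" (specifically "canyon falcon") and the modifier is "solstice".
Within "canyon falcon", the head is "falcon" and the modifier is "canyon".
Within "desert salt steward", the head is "steward" and the modifier is "desert salt".
Within "desert salt", the head is "salt" and the modifier is "desert".
So the structure is [[solstice [canyon falcon]] [[desert salt] steward]].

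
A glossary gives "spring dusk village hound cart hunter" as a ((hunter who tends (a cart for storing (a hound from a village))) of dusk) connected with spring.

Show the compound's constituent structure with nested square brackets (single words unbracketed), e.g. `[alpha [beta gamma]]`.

[spring [dusk [[[village hound] cart] hunter]]]

The outermost head in the paraphrase is "hunter" (specifically "dusk village hound cart hunter"), modified by "spring".
"dusk village hound cart hunter" → head "hunter" (specifically "village hound cart hunter"), modifier "dusk".
"village hound cart hunter" → head "hunter", modifier "village hound cart".
"village hound cart" → head "cart", modifier "village hound".
"village hound" → head "hound", modifier "village".
Assembled: [spring [dusk [[[village hound] cart] hunter]]].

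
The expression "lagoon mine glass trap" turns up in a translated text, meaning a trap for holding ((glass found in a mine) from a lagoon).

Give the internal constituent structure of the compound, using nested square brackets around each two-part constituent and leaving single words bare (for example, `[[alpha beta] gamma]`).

[[lagoon [mine glass]] trap]

Whole compound: head "trap", modifier "lagoon mine glass".
"lagoon mine glass" → head "glass" (specifically "mine glass"), modifier "lagoon".
"mine glass" → head "glass", modifier "mine".
So the structure is [[lagoon [mine glass]] trap].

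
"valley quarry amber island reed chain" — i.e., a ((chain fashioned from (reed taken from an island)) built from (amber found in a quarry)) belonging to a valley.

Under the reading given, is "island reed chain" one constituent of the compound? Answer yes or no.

yes

The paraphrase groups the words so that "island reed chain" is one unit: it corresponds to a single parenthesized sub-phrase.
The full structure is [valley [[quarry amber] [[island reed] chain]]], in which [island reed chain] is a constituent.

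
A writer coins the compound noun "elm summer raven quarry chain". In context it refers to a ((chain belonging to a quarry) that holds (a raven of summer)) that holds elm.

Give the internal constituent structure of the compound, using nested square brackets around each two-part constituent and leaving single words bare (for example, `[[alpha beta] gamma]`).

[elm [[summer raven] [quarry chain]]]

Whole compound: head "chain" (specifically "summer raven quarry chain"), modifier "elm".
Inside "summer raven quarry chain": head "chain" (specifically "quarry chain"), modifier "summer raven".
Inside "summer raven": head "raven", modifier "summer".
Inside "quarry chain": head "chain", modifier "quarry".
Putting it together: [elm [[summer raven] [quarry chain]]].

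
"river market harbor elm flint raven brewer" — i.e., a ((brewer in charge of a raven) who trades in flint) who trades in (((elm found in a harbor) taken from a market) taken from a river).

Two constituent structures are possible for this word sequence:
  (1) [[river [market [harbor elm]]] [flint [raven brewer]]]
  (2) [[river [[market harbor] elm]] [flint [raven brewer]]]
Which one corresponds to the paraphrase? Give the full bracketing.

[[river [market [harbor elm]]] [flint [raven brewer]]]

The paraphrase's head is the "brewer" part ("flint raven brewer"); its modifier is "river market harbor elm".
That top-level split, carried through the inner groups, gives [[river [market [harbor elm]]] [flint [raven brewer]]].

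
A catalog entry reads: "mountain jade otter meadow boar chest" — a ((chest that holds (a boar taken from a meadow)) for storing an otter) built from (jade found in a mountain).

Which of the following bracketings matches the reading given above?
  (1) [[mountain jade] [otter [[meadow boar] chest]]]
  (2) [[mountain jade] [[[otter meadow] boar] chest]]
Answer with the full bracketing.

The paraphrase's head is the "chest" part ("otter meadow boar chest"); its modifier is "mountain jade".
That top-level split, carried through the inner groups, gives [[mountain jade] [otter [[meadow boar] chest]]].

[[mountain jade] [otter [[meadow boar] chest]]]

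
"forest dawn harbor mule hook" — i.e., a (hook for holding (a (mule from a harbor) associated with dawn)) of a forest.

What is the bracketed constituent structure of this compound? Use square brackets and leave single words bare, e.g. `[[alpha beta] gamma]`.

[forest [[dawn [harbor mule]] hook]]

The outermost head in the paraphrase is "hook" (specifically "dawn harbor mule hook"), modified by "forest".
"dawn harbor mule hook" → head "hook", modifier "dawn harbor mule".
"dawn harbor mule" → head "mule" (specifically "harbor mule"), modifier "dawn".
"harbor mule" → head "mule", modifier "harbor".
Putting it together: [forest [[dawn [harbor mule]] hook]].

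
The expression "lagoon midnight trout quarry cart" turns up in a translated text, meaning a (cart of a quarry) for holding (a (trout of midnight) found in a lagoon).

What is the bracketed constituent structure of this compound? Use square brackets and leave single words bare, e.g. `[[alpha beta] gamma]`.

[[lagoon [midnight trout]] [quarry cart]]

Overall it is a kind of cart (specifically "quarry cart"); the modifier is "lagoon midnight trout".
Within "lagoon midnight trout", the head is "trout" (specifically "midnight trout") and the modifier is "lagoon".
Within "midnight trout", the head is "trout" and the modifier is "midnight".
Within "quarry cart", the head is "cart" and the modifier is "quarry".
So the structure is [[lagoon [midnight trout]] [quarry cart]].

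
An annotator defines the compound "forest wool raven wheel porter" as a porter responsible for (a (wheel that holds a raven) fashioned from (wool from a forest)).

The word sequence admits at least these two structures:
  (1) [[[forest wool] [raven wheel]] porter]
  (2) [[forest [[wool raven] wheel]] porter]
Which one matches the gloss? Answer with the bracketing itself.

The paraphrase's head is the "porter" part ("porter"); its modifier is "forest wool raven wheel".
That top-level split, carried through the inner groups, gives [[[forest wool] [raven wheel]] porter].

[[[forest wool] [raven wheel]] porter]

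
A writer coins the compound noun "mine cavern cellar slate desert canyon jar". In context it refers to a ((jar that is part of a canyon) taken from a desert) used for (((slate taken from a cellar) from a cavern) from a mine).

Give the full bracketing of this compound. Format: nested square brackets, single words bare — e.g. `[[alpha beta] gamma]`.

[[mine [cavern [cellar slate]]] [desert [canyon jar]]]

The outermost head in the paraphrase is "jar" (specifically "desert canyon jar"), modified by "mine cavern cellar slate".
"mine cavern cellar slate" → head "slate" (specifically "cavern cellar slate"), modifier "mine".
"cavern cellar slate" → head "slate" (specifically "cellar slate"), modifier "cavern".
"cellar slate" → head "slate", modifier "cellar".
"desert canyon jar" → head "jar" (specifically "canyon jar"), modifier "desert".
"canyon jar" → head "jar", modifier "canyon".
Putting it together: [[mine [cavern [cellar slate]]] [desert [canyon jar]]].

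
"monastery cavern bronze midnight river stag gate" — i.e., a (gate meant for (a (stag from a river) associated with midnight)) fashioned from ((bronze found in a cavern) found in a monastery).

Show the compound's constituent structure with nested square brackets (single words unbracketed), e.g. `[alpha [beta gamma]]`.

[[monastery [cavern bronze]] [[midnight [river stag]] gate]]

The outermost head in the paraphrase is "gate" (specifically "midnight river stag gate"), modified by "monastery cavern bronze".
"monastery cavern bronze" → head "bronze" (specifically "cavern bronze"), modifier "monastery".
"cavern bronze" → head "bronze", modifier "cavern".
"midnight river stag gate" → head "gate", modifier "midnight river stag".
"midnight river stag" → head "stag" (specifically "river stag"), modifier "midnight".
"river stag" → head "stag", modifier "river".
Putting it together: [[monastery [cavern bronze]] [[midnight [river stag]] gate]].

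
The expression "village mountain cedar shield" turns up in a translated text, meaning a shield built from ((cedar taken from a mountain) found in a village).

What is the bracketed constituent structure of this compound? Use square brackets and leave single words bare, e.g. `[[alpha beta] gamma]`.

[[village [mountain cedar]] shield]

Whole compound: head "shield", modifier "village mountain cedar".
Within "village mountain cedar", the head is "cedar" (specifically "mountain cedar") and the modifier is "village".
Within "mountain cedar", the head is "cedar" and the modifier is "mountain".
Assembled: [[village [mountain cedar]] shield].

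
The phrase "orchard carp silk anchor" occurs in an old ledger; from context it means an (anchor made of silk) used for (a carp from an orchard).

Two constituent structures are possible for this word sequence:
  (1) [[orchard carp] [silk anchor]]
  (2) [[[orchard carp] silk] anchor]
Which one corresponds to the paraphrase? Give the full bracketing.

The paraphrase's head is the "anchor" part ("silk anchor"); its modifier is "orchard carp".
That top-level split, carried through the inner groups, gives [[orchard carp] [silk anchor]].

[[orchard carp] [silk anchor]]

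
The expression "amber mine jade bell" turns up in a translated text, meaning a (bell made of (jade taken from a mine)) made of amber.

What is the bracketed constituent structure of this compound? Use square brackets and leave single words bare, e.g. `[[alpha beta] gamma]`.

[amber [[mine jade] bell]]

Whole compound: head "bell" (specifically "mine jade bell"), modifier "amber".
"mine jade bell" → head "bell", modifier "mine jade".
"mine jade" → head "jade", modifier "mine".
Putting it together: [amber [[mine jade] bell]].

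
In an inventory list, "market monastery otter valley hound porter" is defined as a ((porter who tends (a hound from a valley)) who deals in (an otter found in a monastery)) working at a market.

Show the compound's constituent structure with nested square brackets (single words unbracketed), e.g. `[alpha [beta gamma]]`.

Overall it is a kind of porter (specifically "monastery otter valley hound porter"); the modifier is "market".
Inside "monastery otter valley hound porter": head "porter" (specifically "valley hound porter"), modifier "monastery otter".
Inside "monastery otter": head "otter", modifier "monastery".
Inside "valley hound porter": head "porter", modifier "valley hound".
Inside "valley hound": head "hound", modifier "valley".
Putting it together: [market [[monastery otter] [[valley hound] porter]]].

[market [[monastery otter] [[valley hound] porter]]]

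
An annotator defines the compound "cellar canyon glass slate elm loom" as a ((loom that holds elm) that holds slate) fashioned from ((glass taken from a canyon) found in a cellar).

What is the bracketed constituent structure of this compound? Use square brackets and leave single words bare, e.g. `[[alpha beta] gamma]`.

[[cellar [canyon glass]] [slate [elm loom]]]

Overall it is a kind of loom (specifically "slate elm loom"); the modifier is "cellar canyon glass".
"cellar canyon glass" → head "glass" (specifically "canyon glass"), modifier "cellar".
"canyon glass" → head "glass", modifier "canyon".
"slate elm loom" → head "loom" (specifically "elm loom"), modifier "slate".
"elm loom" → head "loom", modifier "elm".
Putting it together: [[cellar [canyon glass]] [slate [elm loom]]].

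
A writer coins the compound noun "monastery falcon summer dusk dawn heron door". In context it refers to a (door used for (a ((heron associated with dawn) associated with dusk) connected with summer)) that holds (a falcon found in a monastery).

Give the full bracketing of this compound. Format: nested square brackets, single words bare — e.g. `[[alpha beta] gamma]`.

At the top level: head "door" (specifically "summer dusk dawn heron door"); modifier "monastery falcon".
Within "monastery falcon", the head is "falcon" and the modifier is "monastery".
Within "summer dusk dawn heron door", the head is "door" and the modifier is "summer dusk dawn heron".
Within "summer dusk dawn heron", the head is "heron" (specifically "dusk dawn heron") and the modifier is "summer".
Within "dusk dawn heron", the head is "heron" (specifically "dawn heron") and the modifier is "dusk".
Within "dawn heron", the head is "heron" and the modifier is "dawn".
So the structure is [[monastery falcon] [[summer [dusk [dawn heron]]] door]].

[[monastery falcon] [[summer [dusk [dawn heron]]] door]]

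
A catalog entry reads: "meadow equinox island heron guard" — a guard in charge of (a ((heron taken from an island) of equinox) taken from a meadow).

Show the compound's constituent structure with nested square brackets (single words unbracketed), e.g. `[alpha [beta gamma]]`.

The outermost head in the paraphrase is "guard", modified by "meadow equinox island heron".
Inside "meadow equinox island heron": head "heron" (specifically "equinox island heron"), modifier "meadow".
Inside "equinox island heron": head "heron" (specifically "island heron"), modifier "equinox".
Inside "island heron": head "heron", modifier "island".
Putting it together: [[meadow [equinox [island heron]]] guard].

[[meadow [equinox [island heron]]] guard]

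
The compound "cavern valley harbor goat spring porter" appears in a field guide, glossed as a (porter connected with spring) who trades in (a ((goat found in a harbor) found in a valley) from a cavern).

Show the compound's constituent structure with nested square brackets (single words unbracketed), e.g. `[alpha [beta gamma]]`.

[[cavern [valley [harbor goat]]] [spring porter]]

Overall it is a kind of porter (specifically "spring porter"); the modifier is "cavern valley harbor goat".
"cavern valley harbor goat" → head "goat" (specifically "valley harbor goat"), modifier "cavern".
"valley harbor goat" → head "goat" (specifically "harbor goat"), modifier "valley".
"harbor goat" → head "goat", modifier "harbor".
"spring porter" → head "porter", modifier "spring".
Assembled: [[cavern [valley [harbor goat]]] [spring porter]].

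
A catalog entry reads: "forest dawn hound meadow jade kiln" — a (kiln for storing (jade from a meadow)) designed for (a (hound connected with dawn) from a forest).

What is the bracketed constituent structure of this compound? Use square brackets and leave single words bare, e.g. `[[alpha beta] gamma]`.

[[forest [dawn hound]] [[meadow jade] kiln]]

The outermost head in the paraphrase is "kiln" (specifically "meadow jade kiln"), modified by "forest dawn hound".
Inside "forest dawn hound": head "hound" (specifically "dawn hound"), modifier "forest".
Inside "dawn hound": head "hound", modifier "dawn".
Inside "meadow jade kiln": head "kiln", modifier "meadow jade".
Inside "meadow jade": head "jade", modifier "meadow".
Assembled: [[forest [dawn hound]] [[meadow jade] kiln]].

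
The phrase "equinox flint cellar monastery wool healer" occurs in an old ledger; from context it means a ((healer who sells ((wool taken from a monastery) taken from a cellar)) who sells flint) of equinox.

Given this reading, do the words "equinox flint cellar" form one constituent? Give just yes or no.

no

The top-level split is [equinox] [flint cellar monastery wool healer]; the full structure is [equinox [flint [[cellar [monastery wool]] healer]]].
"equinox flint cellar" straddles a constituent boundary, so it is not a single unit.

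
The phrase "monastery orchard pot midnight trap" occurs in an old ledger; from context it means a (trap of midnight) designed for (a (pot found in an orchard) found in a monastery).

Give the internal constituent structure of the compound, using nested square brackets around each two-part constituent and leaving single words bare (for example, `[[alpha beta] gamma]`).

Overall it is a kind of trap (specifically "midnight trap"); the modifier is "monastery orchard pot".
"monastery orchard pot" → head "pot" (specifically "orchard pot"), modifier "monastery".
"orchard pot" → head "pot", modifier "orchard".
"midnight trap" → head "trap", modifier "midnight".
Assembled: [[monastery [orchard pot]] [midnight trap]].

[[monastery [orchard pot]] [midnight trap]]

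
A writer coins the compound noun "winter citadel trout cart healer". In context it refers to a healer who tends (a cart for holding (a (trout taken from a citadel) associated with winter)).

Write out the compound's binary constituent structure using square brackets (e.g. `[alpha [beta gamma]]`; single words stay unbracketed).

[[[winter [citadel trout]] cart] healer]

Whole compound: head "healer", modifier "winter citadel trout cart".
Inside "winter citadel trout cart": head "cart", modifier "winter citadel trout".
Inside "winter citadel trout": head "trout" (specifically "citadel trout"), modifier "winter".
Inside "citadel trout": head "trout", modifier "citadel".
Putting it together: [[[winter [citadel trout]] cart] healer].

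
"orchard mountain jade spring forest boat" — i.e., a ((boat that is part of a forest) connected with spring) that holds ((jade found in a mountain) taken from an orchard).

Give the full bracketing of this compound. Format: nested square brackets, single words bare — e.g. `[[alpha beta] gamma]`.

[[orchard [mountain jade]] [spring [forest boat]]]

The outermost head in the paraphrase is "boat" (specifically "spring forest boat"), modified by "orchard mountain jade".
"orchard mountain jade" → head "jade" (specifically "mountain jade"), modifier "orchard".
"mountain jade" → head "jade", modifier "mountain".
"spring forest boat" → head "boat" (specifically "forest boat"), modifier "spring".
"forest boat" → head "boat", modifier "forest".
Putting it together: [[orchard [mountain jade]] [spring [forest boat]]].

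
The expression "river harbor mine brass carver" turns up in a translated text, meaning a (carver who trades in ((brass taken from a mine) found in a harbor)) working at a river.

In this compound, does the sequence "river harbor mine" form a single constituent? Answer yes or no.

no

The top-level split is [river] [harbor mine brass carver]; the full structure is [river [[harbor [mine brass]] carver]].
"river harbor mine" straddles a constituent boundary, so it is not a single unit.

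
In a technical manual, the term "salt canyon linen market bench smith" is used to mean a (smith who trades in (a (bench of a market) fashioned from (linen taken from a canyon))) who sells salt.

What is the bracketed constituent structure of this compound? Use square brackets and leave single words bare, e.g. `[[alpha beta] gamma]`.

[salt [[[canyon linen] [market bench]] smith]]

Overall it is a kind of smith (specifically "canyon linen market bench smith"); the modifier is "salt".
"canyon linen market bench smith" → head "smith", modifier "canyon linen market bench".
"canyon linen market bench" → head "bench" (specifically "market bench"), modifier "canyon linen".
"canyon linen" → head "linen", modifier "canyon".
"market bench" → head "bench", modifier "market".
Putting it together: [salt [[[canyon linen] [market bench]] smith]].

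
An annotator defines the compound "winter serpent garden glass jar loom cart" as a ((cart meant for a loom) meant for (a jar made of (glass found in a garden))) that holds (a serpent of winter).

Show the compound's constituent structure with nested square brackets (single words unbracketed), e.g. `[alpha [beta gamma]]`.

[[winter serpent] [[[garden glass] jar] [loom cart]]]

At the top level: head "cart" (specifically "garden glass jar loom cart"); modifier "winter serpent".
"winter serpent" → head "serpent", modifier "winter".
"garden glass jar loom cart" → head "cart" (specifically "loom cart"), modifier "garden glass jar".
"garden glass jar" → head "jar", modifier "garden glass".
"garden glass" → head "glass", modifier "garden".
"loom cart" → head "cart", modifier "loom".
Putting it together: [[winter serpent] [[[garden glass] jar] [loom cart]]].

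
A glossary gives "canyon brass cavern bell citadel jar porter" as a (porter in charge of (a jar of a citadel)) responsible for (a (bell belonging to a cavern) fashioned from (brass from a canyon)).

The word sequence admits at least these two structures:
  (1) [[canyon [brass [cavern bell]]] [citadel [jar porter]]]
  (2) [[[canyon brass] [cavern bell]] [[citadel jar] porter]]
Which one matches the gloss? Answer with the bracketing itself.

The paraphrase's head is the "porter" part ("citadel jar porter"); its modifier is "canyon brass cavern bell".
That top-level split, carried through the inner groups, gives [[[canyon brass] [cavern bell]] [[citadel jar] porter]].

[[[canyon brass] [cavern bell]] [[citadel jar] porter]]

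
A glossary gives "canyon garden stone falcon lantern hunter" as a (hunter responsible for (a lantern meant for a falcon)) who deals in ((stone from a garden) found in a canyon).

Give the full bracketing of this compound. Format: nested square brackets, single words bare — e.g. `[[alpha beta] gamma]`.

[[canyon [garden stone]] [[falcon lantern] hunter]]

At the top level: head "hunter" (specifically "falcon lantern hunter"); modifier "canyon garden stone".
Inside "canyon garden stone": head "stone" (specifically "garden stone"), modifier "canyon".
Inside "garden stone": head "stone", modifier "garden".
Inside "falcon lantern hunter": head "hunter", modifier "falcon lantern".
Inside "falcon lantern": head "lantern", modifier "falcon".
Putting it together: [[canyon [garden stone]] [[falcon lantern] hunter]].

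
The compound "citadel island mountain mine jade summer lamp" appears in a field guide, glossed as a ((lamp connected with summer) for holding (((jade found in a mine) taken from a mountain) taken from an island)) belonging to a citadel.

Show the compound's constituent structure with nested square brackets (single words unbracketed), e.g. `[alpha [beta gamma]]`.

At the top level: head "lamp" (specifically "island mountain mine jade summer lamp"); modifier "citadel".
Inside "island mountain mine jade summer lamp": head "lamp" (specifically "summer lamp"), modifier "island mountain mine jade".
Inside "island mountain mine jade": head "jade" (specifically "mountain mine jade"), modifier "island".
Inside "mountain mine jade": head "jade" (specifically "mine jade"), modifier "mountain".
Inside "mine jade": head "jade", modifier "mine".
Inside "summer lamp": head "lamp", modifier "summer".
Putting it together: [citadel [[island [mountain [mine jade]]] [summer lamp]]].

[citadel [[island [mountain [mine jade]]] [summer lamp]]]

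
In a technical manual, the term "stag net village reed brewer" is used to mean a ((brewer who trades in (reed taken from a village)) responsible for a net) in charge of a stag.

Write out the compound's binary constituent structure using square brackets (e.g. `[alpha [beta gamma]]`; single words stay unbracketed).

[stag [net [[village reed] brewer]]]

Overall it is a kind of brewer (specifically "net village reed brewer"); the modifier is "stag".
Inside "net village reed brewer": head "brewer" (specifically "village reed brewer"), modifier "net".
Inside "village reed brewer": head "brewer", modifier "village reed".
Inside "village reed": head "reed", modifier "village".
Putting it together: [stag [net [[village reed] brewer]]].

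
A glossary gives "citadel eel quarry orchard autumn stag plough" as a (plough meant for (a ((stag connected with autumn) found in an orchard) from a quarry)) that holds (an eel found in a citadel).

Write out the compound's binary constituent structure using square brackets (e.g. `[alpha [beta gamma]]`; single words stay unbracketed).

The outermost head in the paraphrase is "plough" (specifically "quarry orchard autumn stag plough"), modified by "citadel eel".
"citadel eel" → head "eel", modifier "citadel".
"quarry orchard autumn stag plough" → head "plough", modifier "quarry orchard autumn stag".
"quarry orchard autumn stag" → head "stag" (specifically "orchard autumn stag"), modifier "quarry".
"orchard autumn stag" → head "stag" (specifically "autumn stag"), modifier "orchard".
"autumn stag" → head "stag", modifier "autumn".
Assembled: [[citadel eel] [[quarry [orchard [autumn stag]]] plough]].

[[citadel eel] [[quarry [orchard [autumn stag]]] plough]]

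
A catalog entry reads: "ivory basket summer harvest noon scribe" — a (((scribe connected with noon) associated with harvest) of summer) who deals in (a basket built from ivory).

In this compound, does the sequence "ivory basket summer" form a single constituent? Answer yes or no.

The top-level split is [ivory basket] [summer harvest noon scribe]; the full structure is [[ivory basket] [summer [harvest [noon scribe]]]].
"ivory basket summer" straddles a constituent boundary, so it is not a single unit.

no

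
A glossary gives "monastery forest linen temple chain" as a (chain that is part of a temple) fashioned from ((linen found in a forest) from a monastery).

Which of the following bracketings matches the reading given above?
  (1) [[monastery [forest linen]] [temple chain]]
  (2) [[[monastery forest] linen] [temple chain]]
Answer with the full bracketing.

[[monastery [forest linen]] [temple chain]]

The paraphrase's head is the "chain" part ("temple chain"); its modifier is "monastery forest linen".
That top-level split, carried through the inner groups, gives [[monastery [forest linen]] [temple chain]].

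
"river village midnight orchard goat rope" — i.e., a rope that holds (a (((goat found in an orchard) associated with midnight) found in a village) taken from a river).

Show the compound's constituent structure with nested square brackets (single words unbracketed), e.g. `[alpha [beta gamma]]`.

Overall it is a kind of rope; the modifier is "river village midnight orchard goat".
"river village midnight orchard goat" → head "goat" (specifically "village midnight orchard goat"), modifier "river".
"village midnight orchard goat" → head "goat" (specifically "midnight orchard goat"), modifier "village".
"midnight orchard goat" → head "goat" (specifically "orchard goat"), modifier "midnight".
"orchard goat" → head "goat", modifier "orchard".
So the structure is [[river [village [midnight [orchard goat]]]] rope].

[[river [village [midnight [orchard goat]]]] rope]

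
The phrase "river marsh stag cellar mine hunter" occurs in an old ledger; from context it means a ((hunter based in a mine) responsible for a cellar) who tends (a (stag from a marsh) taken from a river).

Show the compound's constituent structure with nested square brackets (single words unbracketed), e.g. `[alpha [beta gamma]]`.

[[river [marsh stag]] [cellar [mine hunter]]]

At the top level: head "hunter" (specifically "cellar mine hunter"); modifier "river marsh stag".
"river marsh stag" → head "stag" (specifically "marsh stag"), modifier "river".
"marsh stag" → head "stag", modifier "marsh".
"cellar mine hunter" → head "hunter" (specifically "mine hunter"), modifier "cellar".
"mine hunter" → head "hunter", modifier "mine".
Assembled: [[river [marsh stag]] [cellar [mine hunter]]].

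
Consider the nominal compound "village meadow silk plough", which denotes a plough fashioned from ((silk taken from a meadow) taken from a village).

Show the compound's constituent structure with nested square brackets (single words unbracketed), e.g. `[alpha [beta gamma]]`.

Whole compound: head "plough", modifier "village meadow silk".
"village meadow silk" → head "silk" (specifically "meadow silk"), modifier "village".
"meadow silk" → head "silk", modifier "meadow".
Putting it together: [[village [meadow silk]] plough].

[[village [meadow silk]] plough]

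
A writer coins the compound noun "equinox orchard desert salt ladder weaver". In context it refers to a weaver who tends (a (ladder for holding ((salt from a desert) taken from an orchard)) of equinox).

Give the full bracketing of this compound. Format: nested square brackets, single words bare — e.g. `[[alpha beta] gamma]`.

The outermost head in the paraphrase is "weaver", modified by "equinox orchard desert salt ladder".
"equinox orchard desert salt ladder" → head "ladder" (specifically "orchard desert salt ladder"), modifier "equinox".
"orchard desert salt ladder" → head "ladder", modifier "orchard desert salt".
"orchard desert salt" → head "salt" (specifically "desert salt"), modifier "orchard".
"desert salt" → head "salt", modifier "desert".
So the structure is [[equinox [[orchard [desert salt]] ladder]] weaver].

[[equinox [[orchard [desert salt]] ladder]] weaver]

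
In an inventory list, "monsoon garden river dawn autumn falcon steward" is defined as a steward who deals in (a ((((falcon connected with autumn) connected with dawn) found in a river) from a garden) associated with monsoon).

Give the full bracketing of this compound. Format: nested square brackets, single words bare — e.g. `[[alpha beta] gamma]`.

The outermost head in the paraphrase is "steward", modified by "monsoon garden river dawn autumn falcon".
Within "monsoon garden river dawn autumn falcon", the head is "falcon" (specifically "garden river dawn autumn falcon") and the modifier is "monsoon".
Within "garden river dawn autumn falcon", the head is "falcon" (specifically "river dawn autumn falcon") and the modifier is "garden".
Within "river dawn autumn falcon", the head is "falcon" (specifically "dawn autumn falcon") and the modifier is "river".
Within "dawn autumn falcon", the head is "falcon" (specifically "autumn falcon") and the modifier is "dawn".
Within "autumn falcon", the head is "falcon" and the modifier is "autumn".
So the structure is [[monsoon [garden [river [dawn [autumn falcon]]]]] steward].

[[monsoon [garden [river [dawn [autumn falcon]]]]] steward]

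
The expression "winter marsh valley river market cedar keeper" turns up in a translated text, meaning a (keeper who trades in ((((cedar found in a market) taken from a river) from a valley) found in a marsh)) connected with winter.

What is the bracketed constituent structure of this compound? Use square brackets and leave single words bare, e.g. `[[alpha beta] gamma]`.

[winter [[marsh [valley [river [market cedar]]]] keeper]]

Overall it is a kind of keeper (specifically "marsh valley river market cedar keeper"); the modifier is "winter".
"marsh valley river market cedar keeper" → head "keeper", modifier "marsh valley river market cedar".
"marsh valley river market cedar" → head "cedar" (specifically "valley river market cedar"), modifier "marsh".
"valley river market cedar" → head "cedar" (specifically "river market cedar"), modifier "valley".
"river market cedar" → head "cedar" (specifically "market cedar"), modifier "river".
"market cedar" → head "cedar", modifier "market".
Assembled: [winter [[marsh [valley [river [market cedar]]]] keeper]].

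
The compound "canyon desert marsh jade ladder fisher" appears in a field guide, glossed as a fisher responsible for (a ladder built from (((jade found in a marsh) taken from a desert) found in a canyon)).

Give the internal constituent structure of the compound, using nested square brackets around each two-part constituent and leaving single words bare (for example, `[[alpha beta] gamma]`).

[[[canyon [desert [marsh jade]]] ladder] fisher]

At the top level: head "fisher"; modifier "canyon desert marsh jade ladder".
"canyon desert marsh jade ladder" → head "ladder", modifier "canyon desert marsh jade".
"canyon desert marsh jade" → head "jade" (specifically "desert marsh jade"), modifier "canyon".
"desert marsh jade" → head "jade" (specifically "marsh jade"), modifier "desert".
"marsh jade" → head "jade", modifier "marsh".
Putting it together: [[[canyon [desert [marsh jade]]] ladder] fisher].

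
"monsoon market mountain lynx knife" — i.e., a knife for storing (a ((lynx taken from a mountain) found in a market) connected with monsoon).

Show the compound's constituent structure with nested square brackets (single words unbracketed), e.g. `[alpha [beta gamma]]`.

[[monsoon [market [mountain lynx]]] knife]

At the top level: head "knife"; modifier "monsoon market mountain lynx".
Within "monsoon market mountain lynx", the head is "lynx" (specifically "market mountain lynx") and the modifier is "monsoon".
Within "market mountain lynx", the head is "lynx" (specifically "mountain lynx") and the modifier is "market".
Within "mountain lynx", the head is "lynx" and the modifier is "mountain".
Putting it together: [[monsoon [market [mountain lynx]]] knife].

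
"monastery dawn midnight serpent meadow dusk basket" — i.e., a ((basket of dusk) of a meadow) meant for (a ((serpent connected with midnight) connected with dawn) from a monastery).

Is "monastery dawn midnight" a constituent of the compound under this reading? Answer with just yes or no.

no

The top-level split is [monastery dawn midnight serpent] [meadow dusk basket]; the full structure is [[monastery [dawn [midnight serpent]]] [meadow [dusk basket]]].
"monastery dawn midnight" straddles a constituent boundary, so it is not a single unit.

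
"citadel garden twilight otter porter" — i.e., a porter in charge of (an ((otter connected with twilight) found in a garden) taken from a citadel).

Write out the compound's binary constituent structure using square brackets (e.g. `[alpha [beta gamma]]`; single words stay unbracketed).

At the top level: head "porter"; modifier "citadel garden twilight otter".
Within "citadel garden twilight otter", the head is "otter" (specifically "garden twilight otter") and the modifier is "citadel".
Within "garden twilight otter", the head is "otter" (specifically "twilight otter") and the modifier is "garden".
Within "twilight otter", the head is "otter" and the modifier is "twilight".
So the structure is [[citadel [garden [twilight otter]]] porter].

[[citadel [garden [twilight otter]]] porter]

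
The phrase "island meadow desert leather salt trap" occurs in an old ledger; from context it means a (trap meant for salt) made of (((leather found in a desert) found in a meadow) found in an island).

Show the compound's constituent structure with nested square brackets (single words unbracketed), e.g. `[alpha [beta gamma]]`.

[[island [meadow [desert leather]]] [salt trap]]

At the top level: head "trap" (specifically "salt trap"); modifier "island meadow desert leather".
Inside "island meadow desert leather": head "leather" (specifically "meadow desert leather"), modifier "island".
Inside "meadow desert leather": head "leather" (specifically "desert leather"), modifier "meadow".
Inside "desert leather": head "leather", modifier "desert".
Inside "salt trap": head "trap", modifier "salt".
Assembled: [[island [meadow [desert leather]]] [salt trap]].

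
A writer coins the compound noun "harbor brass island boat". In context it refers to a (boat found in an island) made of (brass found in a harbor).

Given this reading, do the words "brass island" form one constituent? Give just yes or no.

The top-level split is [harbor brass] [island boat]; the full structure is [[harbor brass] [island boat]].
"brass island" straddles a constituent boundary, so it is not a single unit.

no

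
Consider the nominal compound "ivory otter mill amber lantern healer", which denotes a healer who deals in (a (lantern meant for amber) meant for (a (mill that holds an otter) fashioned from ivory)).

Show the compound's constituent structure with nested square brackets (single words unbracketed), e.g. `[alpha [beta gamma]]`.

At the top level: head "healer"; modifier "ivory otter mill amber lantern".
Within "ivory otter mill amber lantern", the head is "lantern" (specifically "amber lantern") and the modifier is "ivory otter mill".
Within "ivory otter mill", the head is "mill" (specifically "otter mill") and the modifier is "ivory".
Within "otter mill", the head is "mill" and the modifier is "otter".
Within "amber lantern", the head is "lantern" and the modifier is "amber".
Assembled: [[[ivory [otter mill]] [amber lantern]] healer].

[[[ivory [otter mill]] [amber lantern]] healer]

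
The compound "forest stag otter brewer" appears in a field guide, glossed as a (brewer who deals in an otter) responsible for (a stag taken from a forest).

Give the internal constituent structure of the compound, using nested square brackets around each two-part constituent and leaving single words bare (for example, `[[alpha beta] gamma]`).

[[forest stag] [otter brewer]]

The outermost head in the paraphrase is "brewer" (specifically "otter brewer"), modified by "forest stag".
"forest stag" → head "stag", modifier "forest".
"otter brewer" → head "brewer", modifier "otter".
So the structure is [[forest stag] [otter brewer]].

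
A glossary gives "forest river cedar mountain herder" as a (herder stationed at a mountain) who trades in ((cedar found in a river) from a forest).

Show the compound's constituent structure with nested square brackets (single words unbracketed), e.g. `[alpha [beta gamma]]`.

[[forest [river cedar]] [mountain herder]]

The outermost head in the paraphrase is "herder" (specifically "mountain herder"), modified by "forest river cedar".
"forest river cedar" → head "cedar" (specifically "river cedar"), modifier "forest".
"river cedar" → head "cedar", modifier "river".
"mountain herder" → head "herder", modifier "mountain".
Putting it together: [[forest [river cedar]] [mountain herder]].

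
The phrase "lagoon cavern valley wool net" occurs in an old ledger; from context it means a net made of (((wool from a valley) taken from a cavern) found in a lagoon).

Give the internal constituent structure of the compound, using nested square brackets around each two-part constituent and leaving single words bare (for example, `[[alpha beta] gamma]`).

[[lagoon [cavern [valley wool]]] net]

The outermost head in the paraphrase is "net", modified by "lagoon cavern valley wool".
Inside "lagoon cavern valley wool": head "wool" (specifically "cavern valley wool"), modifier "lagoon".
Inside "cavern valley wool": head "wool" (specifically "valley wool"), modifier "cavern".
Inside "valley wool": head "wool", modifier "valley".
Assembled: [[lagoon [cavern [valley wool]]] net].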